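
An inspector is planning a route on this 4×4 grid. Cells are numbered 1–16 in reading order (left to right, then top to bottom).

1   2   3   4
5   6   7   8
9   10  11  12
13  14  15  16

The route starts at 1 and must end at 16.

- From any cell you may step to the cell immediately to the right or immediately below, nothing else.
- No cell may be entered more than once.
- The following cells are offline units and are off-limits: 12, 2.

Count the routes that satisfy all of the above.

A right/down-only route from 1 to 16 makes exactly 3 down-moves and 3 right-moves in some order.
With no other constraints that would be C(6,3) = 20 routes.
Subtract routes through each blocked cell (inclusion–exclusion for overlaps): − through 2: 10 − through 12: 10 + through 2&12: 6 → 6.
That gives 6 routes.

6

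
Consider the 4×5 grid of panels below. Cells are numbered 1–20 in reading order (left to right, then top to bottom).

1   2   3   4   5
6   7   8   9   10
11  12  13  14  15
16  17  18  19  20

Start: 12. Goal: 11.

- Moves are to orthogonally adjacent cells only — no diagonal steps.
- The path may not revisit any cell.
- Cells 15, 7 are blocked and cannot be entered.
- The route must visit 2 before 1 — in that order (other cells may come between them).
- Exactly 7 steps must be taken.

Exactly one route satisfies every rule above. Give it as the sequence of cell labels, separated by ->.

12 -> 13 -> 8 -> 3 -> 2 -> 1 -> 6 -> 11

The waypoints must appear in the order 2, 1, with no cell reused.
Route from 12: right to 13, 2× up (reaching 3), 2× left (reaching 1), 2× down (reaching 11) — 7 moves in all.
Check: order respected (2 at step 4, 1 at step 5); 7 moves as required.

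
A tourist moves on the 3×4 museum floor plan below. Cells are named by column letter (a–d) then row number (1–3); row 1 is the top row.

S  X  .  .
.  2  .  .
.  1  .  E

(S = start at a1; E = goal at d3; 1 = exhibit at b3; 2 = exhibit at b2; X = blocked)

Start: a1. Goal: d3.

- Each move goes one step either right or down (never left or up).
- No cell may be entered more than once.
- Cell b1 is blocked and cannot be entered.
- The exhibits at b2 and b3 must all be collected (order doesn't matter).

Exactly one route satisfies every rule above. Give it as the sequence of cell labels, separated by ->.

Moves only go right or down, so the column and row indices never decrease.
Route from a1: down 1 to a2, right 1 to b2, down 1 to b3, right 2 to d3 — 5 moves in all.
Check: all required cells visited.

a1 -> a2 -> b2 -> b3 -> c3 -> d3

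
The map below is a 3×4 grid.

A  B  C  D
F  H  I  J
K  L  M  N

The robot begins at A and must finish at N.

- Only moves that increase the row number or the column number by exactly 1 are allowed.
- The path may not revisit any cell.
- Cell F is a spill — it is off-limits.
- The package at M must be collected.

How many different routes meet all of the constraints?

A right/down-only route from A to N makes exactly 2 down-moves and 3 right-moves in some order.
With no other constraints that would be C(5,2) = 10 routes.
Split at M and multiply the segment counts (each segment already excludes blocked cells): A→M: 3; M→N: 1; product = 3.
That gives 3 routes.

3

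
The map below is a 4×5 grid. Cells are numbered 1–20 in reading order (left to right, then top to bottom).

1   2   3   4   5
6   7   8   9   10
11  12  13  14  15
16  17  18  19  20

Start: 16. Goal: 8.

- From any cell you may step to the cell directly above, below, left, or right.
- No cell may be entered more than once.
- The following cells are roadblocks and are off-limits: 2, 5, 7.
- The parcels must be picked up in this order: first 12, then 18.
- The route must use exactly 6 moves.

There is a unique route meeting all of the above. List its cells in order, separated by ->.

16 -> 11 -> 12 -> 17 -> 18 -> 13 -> 8

The waypoints must appear in the order 12, 18, with no cell reused.
Route from 16: up to 11, right to 12, down to 17, right to 18, 2× up (reaching 8) — 6 moves in all.
Check: order respected (12 at step 2, 18 at step 4); 6 moves as required.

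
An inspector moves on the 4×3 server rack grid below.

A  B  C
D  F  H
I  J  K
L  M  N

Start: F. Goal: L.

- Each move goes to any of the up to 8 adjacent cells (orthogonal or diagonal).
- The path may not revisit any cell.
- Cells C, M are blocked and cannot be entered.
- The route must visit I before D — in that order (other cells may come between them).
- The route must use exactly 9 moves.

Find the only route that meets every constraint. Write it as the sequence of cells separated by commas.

The waypoints must appear in the order I, D, with no cell reused.
Route from F: down-left to I, 2× up (reaching A), right to B, down-right to H, 2× down (reaching N), up-left to J, down-left to L — 9 moves in all.
Check: order respected (I at step 1, D at step 2); 9 moves as required.

F, I, D, A, B, H, K, N, J, L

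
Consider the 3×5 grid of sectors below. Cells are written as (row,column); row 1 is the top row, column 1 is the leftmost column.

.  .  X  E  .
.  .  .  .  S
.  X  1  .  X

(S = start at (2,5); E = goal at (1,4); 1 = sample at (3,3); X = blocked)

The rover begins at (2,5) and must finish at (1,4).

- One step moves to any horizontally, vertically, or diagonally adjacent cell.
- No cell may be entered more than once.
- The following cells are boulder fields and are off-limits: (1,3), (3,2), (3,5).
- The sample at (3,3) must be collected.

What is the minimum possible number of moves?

Any route passes through (3,3) somewhere between (2,5) and (1,4). Summing Chebyshev distances along the two legs ((2,5) → (3,3) → (1,4)) gives a lower bound of 2 + 2 = 4 moves.
A route of 4 moves achieves this: (2,5) → (2,4) → (3,3) → (2,3) → (1,4).
Since 4 matches the lower bound, it is optimal.

4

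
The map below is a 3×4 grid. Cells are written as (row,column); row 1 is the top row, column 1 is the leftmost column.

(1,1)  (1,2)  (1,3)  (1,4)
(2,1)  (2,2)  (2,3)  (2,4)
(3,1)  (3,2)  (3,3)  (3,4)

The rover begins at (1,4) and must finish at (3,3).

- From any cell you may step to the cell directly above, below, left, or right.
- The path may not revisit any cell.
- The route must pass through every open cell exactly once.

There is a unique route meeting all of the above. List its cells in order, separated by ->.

Need to visit all 12 open cells exactly once, starting at (1,4) and ending at (3,3).
Cell (1,1) has only two open neighbours ((2,1) and (1,2)), so the path must pass straight through it: one of those is the cell it's entered from and the other is where it exits.
Route from (1,4): left 3 to (1,1), down 2 to (3,1), right 1 to (3,2), up 1 to (2,2), right 2 to (2,4), down 1 to (3,4), left 1 to (3,3) — 11 moves in all.
Check: all 12 open cells covered.

(1,4) -> (1,3) -> (1,2) -> (1,1) -> (2,1) -> (3,1) -> (3,2) -> (2,2) -> (2,3) -> (2,4) -> (3,4) -> (3,3)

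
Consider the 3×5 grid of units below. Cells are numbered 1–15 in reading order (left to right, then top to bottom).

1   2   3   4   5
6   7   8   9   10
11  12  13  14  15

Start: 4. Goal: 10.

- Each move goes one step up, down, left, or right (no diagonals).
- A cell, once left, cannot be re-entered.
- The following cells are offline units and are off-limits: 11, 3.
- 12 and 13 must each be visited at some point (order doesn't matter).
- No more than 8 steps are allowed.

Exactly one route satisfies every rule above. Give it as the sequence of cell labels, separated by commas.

Any route must reach 12 and 13 and still end at 10 within 8 moves, so the order of the required stops is forced.
Route from 4: down to 9, 2× left (reaching 7), down to 12, 3× right (reaching 15), up to 10 — 8 moves in all.
Check: all required cells visited; 8 ≤ 8 moves.

4, 9, 8, 7, 12, 13, 14, 15, 10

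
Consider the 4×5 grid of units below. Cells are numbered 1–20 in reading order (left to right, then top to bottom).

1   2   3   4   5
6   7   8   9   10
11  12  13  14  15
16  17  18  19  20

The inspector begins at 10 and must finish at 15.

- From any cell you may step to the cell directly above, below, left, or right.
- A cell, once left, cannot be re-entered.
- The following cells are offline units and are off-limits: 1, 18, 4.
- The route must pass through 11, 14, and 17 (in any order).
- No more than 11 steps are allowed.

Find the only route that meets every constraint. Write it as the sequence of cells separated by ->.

The 11-move cap with required stops at 11, 14, 17 leaves no slack for detours.
Route from 10: left 4 to 6, down 2 to 16, right 1 to 17, up 1 to 12, right 3 to 15 — 11 moves in all.
Check: all required cells visited; 11 ≤ 11 moves.

10 -> 9 -> 8 -> 7 -> 6 -> 11 -> 16 -> 17 -> 12 -> 13 -> 14 -> 15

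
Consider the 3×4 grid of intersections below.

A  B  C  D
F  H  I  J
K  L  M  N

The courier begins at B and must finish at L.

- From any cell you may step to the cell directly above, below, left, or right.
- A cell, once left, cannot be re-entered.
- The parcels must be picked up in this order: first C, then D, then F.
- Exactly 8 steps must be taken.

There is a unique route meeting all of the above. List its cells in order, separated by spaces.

B C D J I H F K L

The waypoints must appear in the order C, D, F, with no cell reused.
Route from B: right 2 to D, down 1 to J, left 3 to F, down 1 to K, right 1 to L — 8 moves in all.
Check: order respected (C at step 1, D at step 2, F at step 6); 8 moves as required.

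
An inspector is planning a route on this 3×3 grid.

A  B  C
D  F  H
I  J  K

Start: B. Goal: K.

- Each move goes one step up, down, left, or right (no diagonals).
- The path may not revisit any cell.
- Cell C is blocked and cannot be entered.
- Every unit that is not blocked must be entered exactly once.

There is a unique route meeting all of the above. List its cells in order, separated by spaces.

Need to visit all 8 open cells exactly once, starting at B and ending at K.
Route from B: left 1 to A, down 2 to I, right 1 to J, up 1 to F, right 1 to H, down 1 to K — 7 moves in all.
Check: all 8 open cells covered.

B A D I J F H K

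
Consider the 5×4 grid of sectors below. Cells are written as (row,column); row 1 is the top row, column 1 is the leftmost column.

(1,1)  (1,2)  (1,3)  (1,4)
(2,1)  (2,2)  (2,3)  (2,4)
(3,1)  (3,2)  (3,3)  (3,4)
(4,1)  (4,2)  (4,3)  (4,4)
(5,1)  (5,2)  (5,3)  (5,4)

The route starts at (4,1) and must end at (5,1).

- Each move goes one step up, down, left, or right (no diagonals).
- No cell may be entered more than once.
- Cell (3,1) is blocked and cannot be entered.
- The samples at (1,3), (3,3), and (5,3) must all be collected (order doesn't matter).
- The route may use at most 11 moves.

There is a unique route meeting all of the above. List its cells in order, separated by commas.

(4,1), (4,2), (3,2), (2,2), (1,2), (1,3), (2,3), (3,3), (4,3), (5,3), (5,2), (5,1)

The 11-move cap with required stops at (1,3), (3,3), (5,3) leaves no slack for detours.
Route from (4,1): right to (4,2), 3× up (reaching (1,2)), right to (1,3), 4× down (reaching (5,3)), 2× left (reaching (5,1)) — 11 moves in all.
Check: all required cells visited; 11 ≤ 11 moves.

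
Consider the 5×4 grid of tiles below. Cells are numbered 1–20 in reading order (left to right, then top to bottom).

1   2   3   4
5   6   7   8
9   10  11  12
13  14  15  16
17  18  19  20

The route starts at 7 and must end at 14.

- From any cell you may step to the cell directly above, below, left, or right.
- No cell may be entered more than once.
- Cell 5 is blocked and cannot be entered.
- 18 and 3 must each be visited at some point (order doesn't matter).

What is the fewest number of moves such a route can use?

9

Any route passes through 18 and 3 in some order between 7 and 14. Summing Manhattan distances along each leg and taking the cheapest ordering (7 → 3 → 18 → 14) gives a lower bound of 1 + 5 + 1 = 7 moves.
The shortest route satisfying every rule uses 9 moves: 7 → 3 → 2 → 6 → 10 → 9 → 13 → 17 → 18 → 14.
The no-revisit rule (legs can't share cells) pushes the minimum above the 7-move bound; an exhaustive check rules out every length from 7 to 8, leaving 9 as the minimum.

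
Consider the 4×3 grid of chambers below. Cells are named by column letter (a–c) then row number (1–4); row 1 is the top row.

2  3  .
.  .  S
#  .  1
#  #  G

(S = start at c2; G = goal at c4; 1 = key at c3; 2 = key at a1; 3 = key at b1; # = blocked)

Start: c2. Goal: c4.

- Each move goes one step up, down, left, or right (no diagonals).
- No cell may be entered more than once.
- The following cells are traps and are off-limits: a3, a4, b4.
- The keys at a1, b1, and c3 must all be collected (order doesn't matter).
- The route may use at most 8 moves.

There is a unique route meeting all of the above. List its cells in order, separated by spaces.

The 8-move cap with required stops at a1, b1, c3 leaves no slack for detours.
Route from c2: up to c1, 2× left (reaching a1), down to a2, right to b2, down to b3, right to c3, down to c4 — 8 moves in all.
Check: all required cells visited; 8 ≤ 8 moves.

c2 c1 b1 a1 a2 b2 b3 c3 c4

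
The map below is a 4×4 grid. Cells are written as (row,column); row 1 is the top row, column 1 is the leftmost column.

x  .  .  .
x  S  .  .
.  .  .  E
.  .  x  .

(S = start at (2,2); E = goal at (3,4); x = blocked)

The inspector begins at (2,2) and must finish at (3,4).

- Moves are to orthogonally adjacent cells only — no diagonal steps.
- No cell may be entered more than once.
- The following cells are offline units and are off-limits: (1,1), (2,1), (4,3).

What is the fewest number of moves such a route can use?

The Manhattan distance from (2,2) to (3,4) is |2−3| + |2−4| = 3, so at least 3 moves are needed.
A route of 3 moves achieves this: (2,2) → (3,2) → (3,3) → (3,4).
Since 3 matches the lower bound, it is optimal.

3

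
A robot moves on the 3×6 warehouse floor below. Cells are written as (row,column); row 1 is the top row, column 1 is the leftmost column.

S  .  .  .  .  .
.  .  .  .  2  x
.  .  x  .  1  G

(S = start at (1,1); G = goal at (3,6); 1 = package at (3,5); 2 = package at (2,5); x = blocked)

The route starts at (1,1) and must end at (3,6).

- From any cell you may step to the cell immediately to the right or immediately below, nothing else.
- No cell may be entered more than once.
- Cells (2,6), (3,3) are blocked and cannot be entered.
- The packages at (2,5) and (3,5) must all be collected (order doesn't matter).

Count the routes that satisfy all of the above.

A right/down-only route from (1,1) to (3,6) makes exactly 2 down-moves and 5 right-moves in some order.
With no other constraints that would be C(7,2) = 21 routes.
A monotone route can only reach the required cells in the order (2,5), (3,5), so split there and multiply the segment counts (each segment already excludes blocked cells): (1,1)→(2,5): 5; (2,5)→(3,5): 1; (3,5)→(3,6): 1; product = 5.
That gives 5 routes.

5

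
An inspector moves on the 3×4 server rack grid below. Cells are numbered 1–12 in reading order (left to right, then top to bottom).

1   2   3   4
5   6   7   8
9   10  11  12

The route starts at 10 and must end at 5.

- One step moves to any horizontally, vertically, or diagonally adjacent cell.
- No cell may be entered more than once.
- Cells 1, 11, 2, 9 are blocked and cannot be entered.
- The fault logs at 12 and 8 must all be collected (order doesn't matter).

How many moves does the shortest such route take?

Any route passes through 12 and 8 in some order between 10 and 5. Summing Chebyshev distances along each leg and taking the cheapest ordering (10 → 8 → 12 → 5) gives a lower bound of 2 + 1 + 3 = 6 moves.
A route of 6 moves achieves this: 10 → 7 → 12 → 8 → 3 → 6 → 5.
Since 6 matches the lower bound, it is optimal.

6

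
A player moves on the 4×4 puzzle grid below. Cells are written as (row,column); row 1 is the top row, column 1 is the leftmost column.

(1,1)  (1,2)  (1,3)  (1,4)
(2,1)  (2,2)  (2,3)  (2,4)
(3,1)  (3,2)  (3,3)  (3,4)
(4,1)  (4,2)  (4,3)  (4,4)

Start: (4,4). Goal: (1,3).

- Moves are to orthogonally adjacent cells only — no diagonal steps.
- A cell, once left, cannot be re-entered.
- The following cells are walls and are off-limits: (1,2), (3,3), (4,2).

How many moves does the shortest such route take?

4

The Manhattan distance from (4,4) to (1,3) is |4−1| + |4−3| = 4, so at least 4 moves are needed.
A route of 4 moves achieves this: (4,4) → (3,4) → (2,4) → (1,4) → (1,3).
Since 4 matches the lower bound, it is optimal.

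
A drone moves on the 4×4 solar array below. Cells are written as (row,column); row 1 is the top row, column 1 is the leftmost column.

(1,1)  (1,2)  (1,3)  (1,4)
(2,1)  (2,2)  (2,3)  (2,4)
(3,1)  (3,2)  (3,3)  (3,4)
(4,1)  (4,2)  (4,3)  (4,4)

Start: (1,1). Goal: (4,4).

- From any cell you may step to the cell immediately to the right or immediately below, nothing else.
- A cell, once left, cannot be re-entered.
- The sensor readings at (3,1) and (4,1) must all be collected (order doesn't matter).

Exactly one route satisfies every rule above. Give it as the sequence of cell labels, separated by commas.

(1,1), (2,1), (3,1), (4,1), (4,2), (4,3), (4,4)

Moves only go right or down, so the column and row indices never decrease.
Route from (1,1): 3× down (reaching (4,1)), 3× right (reaching (4,4)) — 6 moves in all.
Check: all required cells visited.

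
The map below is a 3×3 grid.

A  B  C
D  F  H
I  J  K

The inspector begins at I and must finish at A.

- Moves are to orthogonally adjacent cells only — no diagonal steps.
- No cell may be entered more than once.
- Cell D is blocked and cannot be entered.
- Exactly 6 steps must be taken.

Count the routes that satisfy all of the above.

Need simple routes of exactly 6 moves from I to A (Manhattan distance 2, so 2 moves are spent on a detour and 2 undoing it).
Enumerating: I J F H C B A | I J K H C B A | I J K H F B A.
That gives 3 routes.

3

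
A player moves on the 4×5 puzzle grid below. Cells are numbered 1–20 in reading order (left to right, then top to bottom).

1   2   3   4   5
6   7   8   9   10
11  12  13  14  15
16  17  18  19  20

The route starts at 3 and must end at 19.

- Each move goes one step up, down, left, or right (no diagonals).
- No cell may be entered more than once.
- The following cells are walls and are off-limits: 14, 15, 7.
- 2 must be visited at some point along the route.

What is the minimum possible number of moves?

Any route passes through 2 somewhere between 3 and 19. Summing Manhattan distances along the two legs (3 → 2 → 19) gives a lower bound of 1 + 5 = 6 moves.
The shortest route satisfying every rule uses 8 moves: 3 → 2 → 1 → 6 → 11 → 16 → 17 → 18 → 19.
The bound of 6 isn't tight here; checking systematically, no route of length 6 through 7 satisfies every constraint, so 8 is the minimum.

8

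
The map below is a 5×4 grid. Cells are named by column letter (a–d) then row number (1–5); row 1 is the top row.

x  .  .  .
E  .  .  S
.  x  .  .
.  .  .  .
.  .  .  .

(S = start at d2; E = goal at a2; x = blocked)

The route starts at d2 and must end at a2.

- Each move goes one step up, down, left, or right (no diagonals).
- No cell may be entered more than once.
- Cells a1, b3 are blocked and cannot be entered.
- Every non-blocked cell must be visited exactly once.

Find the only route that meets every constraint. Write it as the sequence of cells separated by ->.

d2 -> d1 -> c1 -> b1 -> b2 -> c2 -> c3 -> d3 -> d4 -> d5 -> c5 -> c4 -> b4 -> b5 -> a5 -> a4 -> a3 -> a2

Need to visit all 18 open cells exactly once, starting at d2 and ending at a2.
Route from d2: up to d1, 2× left (reaching b1), down to b2, right to c2, down to c3, right to d3, 2× down (reaching d5), left to c5, up to c4, left to b4, down to b5, left to a5, 3× up (reaching a2) — 17 moves in all.
Check: all 18 open cells covered.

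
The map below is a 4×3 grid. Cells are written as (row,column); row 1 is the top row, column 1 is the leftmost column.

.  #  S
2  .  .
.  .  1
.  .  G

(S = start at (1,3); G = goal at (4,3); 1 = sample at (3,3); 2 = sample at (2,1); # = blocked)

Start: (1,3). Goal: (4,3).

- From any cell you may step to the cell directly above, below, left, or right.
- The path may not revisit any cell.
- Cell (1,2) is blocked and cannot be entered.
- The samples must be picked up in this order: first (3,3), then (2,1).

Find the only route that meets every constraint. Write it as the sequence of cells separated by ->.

The waypoints must appear in the order (3,3), (2,1), with no cell reused.
Route from (1,3): 2× down (reaching (3,3)), left to (3,2), up to (2,2), left to (2,1), 2× down (reaching (4,1)), 2× right (reaching (4,3)) — 9 moves in all.
Check: order respected (1 at step 2, 2 at step 5).

(1,3) -> (2,3) -> (3,3) -> (3,2) -> (2,2) -> (2,1) -> (3,1) -> (4,1) -> (4,2) -> (4,3)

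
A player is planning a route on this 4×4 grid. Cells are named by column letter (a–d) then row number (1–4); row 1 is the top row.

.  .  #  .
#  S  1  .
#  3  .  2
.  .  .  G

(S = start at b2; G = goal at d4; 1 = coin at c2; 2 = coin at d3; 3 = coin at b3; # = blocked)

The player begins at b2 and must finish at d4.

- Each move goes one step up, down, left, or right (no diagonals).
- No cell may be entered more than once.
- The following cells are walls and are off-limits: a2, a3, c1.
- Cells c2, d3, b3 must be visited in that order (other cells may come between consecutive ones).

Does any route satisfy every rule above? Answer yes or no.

yes

One route that works: b2 → c2 → d2 → d3 → c3 → b3 → b4 → c4 → d4.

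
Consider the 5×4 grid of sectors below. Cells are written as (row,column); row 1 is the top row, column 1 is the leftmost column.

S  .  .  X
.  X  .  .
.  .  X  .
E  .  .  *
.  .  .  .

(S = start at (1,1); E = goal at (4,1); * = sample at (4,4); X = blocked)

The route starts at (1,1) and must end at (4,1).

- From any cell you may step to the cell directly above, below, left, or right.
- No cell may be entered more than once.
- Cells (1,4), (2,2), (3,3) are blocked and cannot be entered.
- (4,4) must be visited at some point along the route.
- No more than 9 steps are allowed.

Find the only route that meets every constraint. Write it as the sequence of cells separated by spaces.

The 9-move cap with required stops at (4,4) leaves no slack for detours.
Route from (1,1): 2× right (reaching (1,3)), down to (2,3), right to (2,4), 2× down (reaching (4,4)), 3× left (reaching (4,1)) — 9 moves in all.
Check: all required cells visited; 9 ≤ 9 moves.

(1,1) (1,2) (1,3) (2,3) (2,4) (3,4) (4,4) (4,3) (4,2) (4,1)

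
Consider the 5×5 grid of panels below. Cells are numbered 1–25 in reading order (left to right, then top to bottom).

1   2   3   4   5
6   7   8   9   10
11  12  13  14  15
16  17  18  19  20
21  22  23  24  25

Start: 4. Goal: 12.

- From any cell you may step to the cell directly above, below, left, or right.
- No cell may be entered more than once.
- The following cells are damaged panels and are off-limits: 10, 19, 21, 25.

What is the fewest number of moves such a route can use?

The Manhattan distance from 4 to 12 is |1−3| + |4−2| = 4, so at least 4 moves are needed.
A route of 4 moves achieves this: 4 → 9 → 14 → 13 → 12.
Since 4 matches the lower bound, it is optimal.

4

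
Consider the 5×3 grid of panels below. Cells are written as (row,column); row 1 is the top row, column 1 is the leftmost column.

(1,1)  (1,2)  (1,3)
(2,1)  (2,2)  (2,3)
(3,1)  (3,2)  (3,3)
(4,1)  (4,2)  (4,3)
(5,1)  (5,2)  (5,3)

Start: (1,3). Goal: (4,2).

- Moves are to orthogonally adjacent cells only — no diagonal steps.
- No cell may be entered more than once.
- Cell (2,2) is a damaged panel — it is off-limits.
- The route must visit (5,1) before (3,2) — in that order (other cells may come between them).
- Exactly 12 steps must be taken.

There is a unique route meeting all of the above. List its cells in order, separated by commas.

The waypoints must appear in the order (5,1), (3,2), with no cell reused.
Route from (1,3): 2× left (reaching (1,1)), 4× down (reaching (5,1)), 2× right (reaching (5,3)), 2× up (reaching (3,3)), left to (3,2), down to (4,2) — 12 moves in all.
Check: order respected ((5,1) at step 6, (3,2) at step 11); 12 moves as required.

(1,3), (1,2), (1,1), (2,1), (3,1), (4,1), (5,1), (5,2), (5,3), (4,3), (3,3), (3,2), (4,2)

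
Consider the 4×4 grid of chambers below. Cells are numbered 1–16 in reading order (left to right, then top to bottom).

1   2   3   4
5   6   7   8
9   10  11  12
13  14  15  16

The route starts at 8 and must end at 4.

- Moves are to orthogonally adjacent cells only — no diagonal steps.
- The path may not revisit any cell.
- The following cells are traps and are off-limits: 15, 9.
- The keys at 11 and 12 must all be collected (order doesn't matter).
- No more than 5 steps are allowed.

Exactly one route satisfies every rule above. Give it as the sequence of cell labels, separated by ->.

The 5-move cap with required stops at 11, 12 leaves no slack for detours.
Route from 8: down to 12, left to 11, 2× up (reaching 3), right to 4 — 5 moves in all.
Check: all required cells visited; 5 ≤ 5 moves.

8 -> 12 -> 11 -> 7 -> 3 -> 4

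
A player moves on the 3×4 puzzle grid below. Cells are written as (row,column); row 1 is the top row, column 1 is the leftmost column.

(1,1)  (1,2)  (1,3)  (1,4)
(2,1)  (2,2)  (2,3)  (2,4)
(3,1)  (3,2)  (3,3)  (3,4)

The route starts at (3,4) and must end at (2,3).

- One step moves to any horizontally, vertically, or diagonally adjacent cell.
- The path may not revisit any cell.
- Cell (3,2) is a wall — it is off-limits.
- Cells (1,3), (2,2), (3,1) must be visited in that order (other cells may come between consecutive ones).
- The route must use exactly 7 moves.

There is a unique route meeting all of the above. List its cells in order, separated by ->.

The waypoints must appear in the order (1,3), (2,2), (3,1), with no cell reused.
Route from (3,4): up to (2,4), up-left to (1,3), 2× down-left (reaching (3,1)), up to (2,1), up-right to (1,2), down-right to (2,3) — 7 moves in all.
Check: order respected ((1,3) at step 2, (2,2) at step 3, (3,1) at step 4); 7 moves as required.

(3,4) -> (2,4) -> (1,3) -> (2,2) -> (3,1) -> (2,1) -> (1,2) -> (2,3)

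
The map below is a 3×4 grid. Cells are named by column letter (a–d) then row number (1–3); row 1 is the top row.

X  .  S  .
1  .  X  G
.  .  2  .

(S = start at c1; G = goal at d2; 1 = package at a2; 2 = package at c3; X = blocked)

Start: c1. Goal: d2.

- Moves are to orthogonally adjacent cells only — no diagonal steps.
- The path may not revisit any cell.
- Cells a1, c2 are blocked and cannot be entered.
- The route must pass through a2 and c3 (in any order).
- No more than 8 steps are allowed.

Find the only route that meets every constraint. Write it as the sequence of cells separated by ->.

c1 -> b1 -> b2 -> a2 -> a3 -> b3 -> c3 -> d3 -> d2

The budget equals the shortest possible length, so every move has to be on a shortest route through the required cells.
Route from c1: left 1 to b1, down 1 to b2, left 1 to a2, down 1 to a3, right 3 to d3, up 1 to d2 — 8 moves in all.
Check: all required cells visited; 8 ≤ 8 moves.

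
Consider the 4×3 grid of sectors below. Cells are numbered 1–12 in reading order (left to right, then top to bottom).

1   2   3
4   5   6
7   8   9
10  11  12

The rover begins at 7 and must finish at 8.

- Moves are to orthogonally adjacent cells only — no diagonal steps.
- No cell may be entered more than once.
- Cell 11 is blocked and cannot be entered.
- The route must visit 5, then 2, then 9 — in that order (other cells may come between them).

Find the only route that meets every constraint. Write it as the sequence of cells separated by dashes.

The waypoints must appear in the order 5, 2, 9, with no cell reused.
Route from 7: up 1 to 4, right 1 to 5, up 1 to 2, right 1 to 3, down 2 to 9, left 1 to 8 — 7 moves in all.
Check: order respected (5 at step 2, 2 at step 3, 9 at step 6).

7 - 4 - 5 - 2 - 3 - 6 - 9 - 8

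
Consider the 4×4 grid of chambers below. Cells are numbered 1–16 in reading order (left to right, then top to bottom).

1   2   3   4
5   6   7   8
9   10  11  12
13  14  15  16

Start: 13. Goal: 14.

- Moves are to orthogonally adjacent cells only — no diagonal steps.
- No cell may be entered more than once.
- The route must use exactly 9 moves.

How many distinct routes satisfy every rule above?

18

Need simple routes of exactly 9 moves from 13 to 14 (Manhattan distance 1, so 4 moves are spent on a detour and 4 undoing it).
Branch systematically from the start, pruning whenever the remaining move budget drops below the Manhattan distance to 14 or differs from it in parity. Every completion starts via 9: 18 (no valid completion starts via 14).
That gives 18 routes.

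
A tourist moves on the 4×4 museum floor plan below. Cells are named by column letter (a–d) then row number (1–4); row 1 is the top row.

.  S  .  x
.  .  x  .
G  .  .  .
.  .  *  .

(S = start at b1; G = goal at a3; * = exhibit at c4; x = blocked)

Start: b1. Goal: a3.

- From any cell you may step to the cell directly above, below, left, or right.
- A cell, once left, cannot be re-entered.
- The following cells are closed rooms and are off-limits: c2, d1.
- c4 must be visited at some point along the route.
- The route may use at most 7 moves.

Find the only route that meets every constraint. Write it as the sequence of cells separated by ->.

The budget equals the shortest possible length, so every move has to be on a shortest route through the required cells.
Route from b1: down 2 to b3, right 1 to c3, down 1 to c4, left 2 to a4, up 1 to a3 — 7 moves in all.
Check: all required cells visited; 7 ≤ 7 moves.

b1 -> b2 -> b3 -> c3 -> c4 -> b4 -> a4 -> a3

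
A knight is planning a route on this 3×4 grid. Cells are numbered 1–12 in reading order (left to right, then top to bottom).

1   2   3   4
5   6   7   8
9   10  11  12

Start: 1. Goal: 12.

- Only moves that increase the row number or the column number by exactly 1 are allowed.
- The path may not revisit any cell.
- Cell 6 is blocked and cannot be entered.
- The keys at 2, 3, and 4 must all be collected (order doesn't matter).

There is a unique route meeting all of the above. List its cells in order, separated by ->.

Moves only go right or down, so the column and row indices never decrease.
Route from 1: 3× right (reaching 4), 2× down (reaching 12) — 5 moves in all.
Check: all required cells visited.

1 -> 2 -> 3 -> 4 -> 8 -> 12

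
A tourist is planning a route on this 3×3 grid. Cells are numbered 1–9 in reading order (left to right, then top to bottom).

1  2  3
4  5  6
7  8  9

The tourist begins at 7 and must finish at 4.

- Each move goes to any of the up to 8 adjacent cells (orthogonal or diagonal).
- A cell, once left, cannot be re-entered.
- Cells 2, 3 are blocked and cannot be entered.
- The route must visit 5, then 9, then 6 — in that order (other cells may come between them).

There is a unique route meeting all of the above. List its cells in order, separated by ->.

The waypoints must appear in the order 5, 9, 6, with no cell reused.
Route from 7: up-right 1 to 5, down-right 1 to 9, up 1 to 6, down-left 1 to 8, up-left 1 to 4 — 5 moves in all.
Check: order respected (5 at step 1, 9 at step 2, 6 at step 3).

7 -> 5 -> 9 -> 6 -> 8 -> 4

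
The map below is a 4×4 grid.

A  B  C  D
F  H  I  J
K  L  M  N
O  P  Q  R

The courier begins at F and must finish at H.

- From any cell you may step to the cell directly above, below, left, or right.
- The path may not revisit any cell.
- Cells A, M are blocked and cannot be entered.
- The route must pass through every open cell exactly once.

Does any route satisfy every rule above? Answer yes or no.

Colour the cells like a checkerboard: each orthogonal step flips colour, so a Hamiltonian route alternates colours. Here there are 6 cells of one colour and 8 of the other, with start on the opposite colour to the goal — the counts and endpoints can't be arranged into an alternating sequence of length 14, so no Hamiltonian route exists.

no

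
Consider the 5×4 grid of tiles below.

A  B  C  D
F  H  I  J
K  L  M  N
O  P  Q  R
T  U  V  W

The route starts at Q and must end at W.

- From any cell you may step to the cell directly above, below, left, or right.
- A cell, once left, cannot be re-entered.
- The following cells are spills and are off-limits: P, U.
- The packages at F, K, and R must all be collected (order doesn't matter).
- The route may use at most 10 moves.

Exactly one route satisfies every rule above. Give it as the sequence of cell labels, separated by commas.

The budget equals the shortest possible length, so every move has to be on a shortest route through the required cells.
Route from Q: up to M, 2× left (reaching K), up to F, 3× right (reaching J), 3× down (reaching W) — 10 moves in all.
Check: all required cells visited; 10 ≤ 10 moves.

Q, M, L, K, F, H, I, J, N, R, W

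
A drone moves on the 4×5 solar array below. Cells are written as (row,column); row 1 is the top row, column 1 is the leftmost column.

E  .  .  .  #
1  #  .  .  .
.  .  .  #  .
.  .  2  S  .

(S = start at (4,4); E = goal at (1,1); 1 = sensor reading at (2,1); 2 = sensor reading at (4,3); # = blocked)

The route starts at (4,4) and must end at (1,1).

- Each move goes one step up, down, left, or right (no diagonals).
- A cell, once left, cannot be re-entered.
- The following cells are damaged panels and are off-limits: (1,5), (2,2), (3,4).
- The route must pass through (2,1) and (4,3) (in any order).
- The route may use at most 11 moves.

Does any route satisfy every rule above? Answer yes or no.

yes

One route that works: (4,4) → (4,3) → (3,3) → (3,2) → (3,1) → (2,1) → (1,1).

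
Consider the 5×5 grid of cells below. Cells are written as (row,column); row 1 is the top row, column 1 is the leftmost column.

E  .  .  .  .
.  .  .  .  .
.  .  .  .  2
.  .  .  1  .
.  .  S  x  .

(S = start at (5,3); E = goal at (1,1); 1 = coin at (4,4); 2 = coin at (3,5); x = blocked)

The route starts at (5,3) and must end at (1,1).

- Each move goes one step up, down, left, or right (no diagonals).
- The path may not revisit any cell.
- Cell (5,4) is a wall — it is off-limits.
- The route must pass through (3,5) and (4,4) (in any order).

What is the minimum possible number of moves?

Any route passes through (3,5) and (4,4) in some order between (5,3) and (1,1). Summing Manhattan distances along each leg and taking the cheapest ordering ((5,3) → (4,4) → (3,5) → (1,1)) gives a lower bound of 2 + 2 + 6 = 10 moves.
A route of 10 moves achieves this: (5,3) → (4,3) → (4,4) → (3,4) → (3,5) → (2,5) → (1,5) → (1,4) → (1,3) → (1,2) → (1,1).
Since 10 matches the lower bound, it is optimal.

10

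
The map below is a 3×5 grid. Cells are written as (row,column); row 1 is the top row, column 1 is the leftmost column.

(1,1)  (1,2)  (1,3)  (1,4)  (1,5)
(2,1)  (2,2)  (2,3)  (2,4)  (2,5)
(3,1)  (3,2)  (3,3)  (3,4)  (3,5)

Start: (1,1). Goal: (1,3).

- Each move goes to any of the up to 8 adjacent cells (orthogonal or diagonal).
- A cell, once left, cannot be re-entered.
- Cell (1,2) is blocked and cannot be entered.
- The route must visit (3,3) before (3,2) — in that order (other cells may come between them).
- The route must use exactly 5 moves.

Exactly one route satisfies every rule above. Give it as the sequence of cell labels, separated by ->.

The waypoints must appear in the order (3,3), (3,2), with no cell reused.
Route from (1,1): 2× down-right (reaching (3,3)), left to (3,2), up-right to (2,3), up to (1,3) — 5 moves in all.
Check: order respected ((3,3) at step 2, (3,2) at step 3); 5 moves as required.

(1,1) -> (2,2) -> (3,3) -> (3,2) -> (2,3) -> (1,3)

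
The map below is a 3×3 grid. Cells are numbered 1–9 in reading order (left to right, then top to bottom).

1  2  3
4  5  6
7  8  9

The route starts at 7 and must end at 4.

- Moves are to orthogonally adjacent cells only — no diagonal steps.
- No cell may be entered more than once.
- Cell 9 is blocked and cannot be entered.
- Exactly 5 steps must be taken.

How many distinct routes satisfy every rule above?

Need simple routes of exactly 5 moves from 7 to 4 (Manhattan distance 1, so 2 moves are spent on a detour and 2 undoing it).
Enumerating: 7 8 5 2 1 4.
That gives 1 route.

1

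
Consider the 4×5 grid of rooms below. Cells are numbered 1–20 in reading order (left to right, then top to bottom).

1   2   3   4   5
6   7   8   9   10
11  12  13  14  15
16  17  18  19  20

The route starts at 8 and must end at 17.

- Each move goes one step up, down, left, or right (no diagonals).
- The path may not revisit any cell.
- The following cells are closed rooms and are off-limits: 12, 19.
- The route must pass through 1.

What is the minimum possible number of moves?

7

Any route passes through 1 somewhere between 8 and 17. Summing Manhattan distances along the two legs (8 → 1 → 17) gives a lower bound of 3 + 4 = 7 moves.
A route of 7 moves achieves this: 8 → 3 → 2 → 1 → 6 → 11 → 16 → 17.
Since 7 matches the lower bound, it is optimal.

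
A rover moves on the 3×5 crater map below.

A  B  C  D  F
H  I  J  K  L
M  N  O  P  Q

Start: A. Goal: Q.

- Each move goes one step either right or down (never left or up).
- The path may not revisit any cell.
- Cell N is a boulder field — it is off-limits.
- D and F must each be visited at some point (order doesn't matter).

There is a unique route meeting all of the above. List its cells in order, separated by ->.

A -> B -> C -> D -> F -> L -> Q

Moves only go right or down, so the column and row indices never decrease.
Route from A: 4× right (reaching F), 2× down (reaching Q) — 6 moves in all.
Check: all required cells visited.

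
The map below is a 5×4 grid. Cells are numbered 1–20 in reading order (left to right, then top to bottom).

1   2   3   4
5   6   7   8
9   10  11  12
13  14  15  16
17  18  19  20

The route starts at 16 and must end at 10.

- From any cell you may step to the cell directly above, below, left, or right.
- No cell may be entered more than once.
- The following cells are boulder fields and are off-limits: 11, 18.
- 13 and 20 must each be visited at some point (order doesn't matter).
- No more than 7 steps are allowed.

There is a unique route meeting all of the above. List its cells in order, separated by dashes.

Any route must reach 13 and 20 and still end at 10 within 7 moves, so the order of the required stops is forced.
Route from 16: down 1 to 20, left 1 to 19, up 1 to 15, left 2 to 13, up 1 to 9, right 1 to 10 — 7 moves in all.
Check: all required cells visited; 7 ≤ 7 moves.

16 - 20 - 19 - 15 - 14 - 13 - 9 - 10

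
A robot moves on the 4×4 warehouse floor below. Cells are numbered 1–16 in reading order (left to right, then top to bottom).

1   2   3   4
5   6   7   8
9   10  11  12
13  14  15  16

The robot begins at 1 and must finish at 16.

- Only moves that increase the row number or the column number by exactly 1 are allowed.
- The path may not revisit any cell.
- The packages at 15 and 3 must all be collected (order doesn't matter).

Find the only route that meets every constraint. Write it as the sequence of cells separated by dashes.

Moves only go right or down, so the column and row indices never decrease.
Route from 1: 2× right (reaching 3), 3× down (reaching 15), right to 16 — 6 moves in all.
Check: all required cells visited.

1 - 2 - 3 - 7 - 11 - 15 - 16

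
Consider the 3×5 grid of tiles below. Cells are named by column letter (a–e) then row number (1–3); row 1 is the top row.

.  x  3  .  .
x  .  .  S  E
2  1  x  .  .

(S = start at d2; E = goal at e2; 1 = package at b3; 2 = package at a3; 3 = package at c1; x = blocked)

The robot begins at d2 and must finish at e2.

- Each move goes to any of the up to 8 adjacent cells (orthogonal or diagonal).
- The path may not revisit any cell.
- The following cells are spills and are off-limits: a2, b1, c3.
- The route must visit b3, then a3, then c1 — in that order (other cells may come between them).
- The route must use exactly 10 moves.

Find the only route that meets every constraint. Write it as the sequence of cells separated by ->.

The waypoints must appear in the order b3, a3, c1, with no cell reused.
Route from d2: down-right to e3, left to d3, up-left to c2, down-left to b3, left to a3, 2× up-right (reaching c1), 2× right (reaching e1), down to e2 — 10 moves in all.
Check: order respected (1 at step 4, 2 at step 5, 3 at step 7); 10 moves as required.

d2 -> e3 -> d3 -> c2 -> b3 -> a3 -> b2 -> c1 -> d1 -> e1 -> e2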